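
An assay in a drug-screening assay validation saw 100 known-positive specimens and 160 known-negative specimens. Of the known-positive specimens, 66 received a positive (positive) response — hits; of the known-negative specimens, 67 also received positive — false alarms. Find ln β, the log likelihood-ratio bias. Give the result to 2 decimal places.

ln β = -0.06

H = 66/100 = 0.6600
FA = 67/160 = 0.4188
z(H) = 0.412
z(FA) = -0.205
ln β = −½·[z(H)² − z(FA)²] = −0.5 × (0.170 − 0.042) = -0.064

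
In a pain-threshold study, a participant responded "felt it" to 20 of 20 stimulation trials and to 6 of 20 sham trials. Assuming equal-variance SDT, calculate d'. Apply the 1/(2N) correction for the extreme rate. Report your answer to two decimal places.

The hit rate is 20/20 = 1, so apply the 1/(2N) correction: H → 1 − 1/(2·20) = 0.97500.
z(H) = z(0.97500) = 1.960
z(FA) = z(0.30000) = -0.524
d' = 1.960 − (-0.524) = 2.484

d' = 2.48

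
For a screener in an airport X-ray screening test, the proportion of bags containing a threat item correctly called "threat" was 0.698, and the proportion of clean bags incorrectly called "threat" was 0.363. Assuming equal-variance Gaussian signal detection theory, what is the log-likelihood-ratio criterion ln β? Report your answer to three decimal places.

ln β = -0.073

Φ⁻¹(0.698) = 0.5187, Φ⁻¹(0.363) = -0.3505
ln β = −½·[z(H)² − z(FA)²] = −0.5 × (0.2690 − 0.1229) = -0.07305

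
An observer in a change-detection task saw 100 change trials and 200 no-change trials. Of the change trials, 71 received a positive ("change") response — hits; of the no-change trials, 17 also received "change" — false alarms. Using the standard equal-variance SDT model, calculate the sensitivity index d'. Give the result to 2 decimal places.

d' = 1.93

H = 71/100 = 0.7100
FA = 17/200 = 0.0850
z(H) = 0.5534
z(FA) = -1.3722
d' = z(H) − z(FA) = 0.5534 − (-1.3722) = 1.9256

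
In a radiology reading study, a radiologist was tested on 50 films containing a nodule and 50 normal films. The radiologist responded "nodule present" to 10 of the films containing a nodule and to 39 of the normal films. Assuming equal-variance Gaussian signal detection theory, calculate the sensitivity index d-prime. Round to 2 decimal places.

d-prime = -1.61

H = 10/50 = 0.2000
FA = 39/50 = 0.7800
z(0.2000) = -0.8416, z(0.7800) = 0.7722
d' = z(H) − z(FA) = -0.8416 − 0.7722 = -1.6138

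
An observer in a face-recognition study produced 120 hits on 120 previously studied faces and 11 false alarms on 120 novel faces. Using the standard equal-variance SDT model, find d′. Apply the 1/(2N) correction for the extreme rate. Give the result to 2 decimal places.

d′ = 3.97

The hit rate is 120/120 = 1, so apply the 1/(2N) correction: H → 1 − 1/(2·120) = 0.99583.
z(H) = z(0.99583) = 2.638
z(FA) = z(0.09167) = -1.331
d' = 2.638 − (-1.331) = 3.969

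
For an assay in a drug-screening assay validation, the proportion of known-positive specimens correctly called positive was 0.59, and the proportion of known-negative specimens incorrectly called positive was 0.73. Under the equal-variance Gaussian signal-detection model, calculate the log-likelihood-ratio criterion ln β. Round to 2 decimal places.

Φ⁻¹(0.59) = 0.228, Φ⁻¹(0.73) = 0.613
ln β = −½·[z(H)² − z(FA)²] = −0.5 × (0.052 − 0.376) = 0.162

ln β = 0.16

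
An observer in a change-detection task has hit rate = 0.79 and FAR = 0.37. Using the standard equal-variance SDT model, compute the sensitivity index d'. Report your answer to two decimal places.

z(0.79) = 0.806, z(0.37) = -0.332
d' = z(H) − z(FA) = 0.806 − (-0.332) = 1.138

d' = 1.14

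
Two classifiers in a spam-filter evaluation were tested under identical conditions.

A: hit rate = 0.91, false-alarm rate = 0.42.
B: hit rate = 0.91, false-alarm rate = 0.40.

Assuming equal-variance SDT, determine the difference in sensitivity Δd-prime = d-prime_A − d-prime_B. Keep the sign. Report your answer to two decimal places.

A: z(0.91) = 1.341, z(0.42) = -0.202, d' = 1.543
B: z(0.91) = 1.341, z(0.40) = -0.253, d' = 1.594
Δd' = d'_A − d'_B = 1.543 − 1.594 = -0.051
B has the higher sensitivity.

Δd-prime = -0.05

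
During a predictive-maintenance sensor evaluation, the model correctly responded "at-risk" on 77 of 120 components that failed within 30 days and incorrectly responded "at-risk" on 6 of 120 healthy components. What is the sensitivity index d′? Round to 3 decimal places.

H = 77/120 = 0.6417
FA = 6/120 = 0.0500
Φ⁻¹(H) = Φ⁻¹(0.6417) = 0.3630
Φ⁻¹(FA) = Φ⁻¹(0.0500) = -1.6449
d' = z(H) − z(FA) = 0.3630 − (-1.6449) = 2.0079

d′ = 2.008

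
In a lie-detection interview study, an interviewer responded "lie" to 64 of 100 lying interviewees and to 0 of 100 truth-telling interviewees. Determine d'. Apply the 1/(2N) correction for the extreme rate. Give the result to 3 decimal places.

d' = 2.934

The false-alarm rate is 0/100 = 0, so apply the 1/(2N) correction: FA → 1/(2·100) = 0.00500.
z(H) = z(0.64000) = 0.3585
z(FA) = z(0.00500) = -2.5758
d' = 0.3585 − (-2.5758) = 2.9343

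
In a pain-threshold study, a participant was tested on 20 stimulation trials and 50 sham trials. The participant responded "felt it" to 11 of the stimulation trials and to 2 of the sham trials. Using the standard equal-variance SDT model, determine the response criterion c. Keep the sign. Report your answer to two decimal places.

c = 0.81

H = 11/20 = 0.5500
FA = 2/50 = 0.0400
z(0.5500) = 0.126, z(0.0400) = -1.751
c = −½·[z(H) + z(FA)] = −0.5 × (0.126 + (-1.751)) = 0.8125
c > 0: the participant has a conservative response bias.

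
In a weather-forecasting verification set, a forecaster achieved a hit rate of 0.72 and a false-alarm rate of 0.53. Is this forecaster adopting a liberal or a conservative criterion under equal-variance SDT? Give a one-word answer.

z(H) = 0.583, z(FA) = 0.075
c = −½·(z(H) + z(FA)) = -0.329
c < 0 → liberal criterion (biased toward responding “yes”).

liberal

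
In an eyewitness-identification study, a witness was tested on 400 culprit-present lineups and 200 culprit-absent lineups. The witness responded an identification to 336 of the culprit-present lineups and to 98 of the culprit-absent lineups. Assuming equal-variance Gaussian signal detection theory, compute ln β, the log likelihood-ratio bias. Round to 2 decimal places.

ln β = -0.49

H = 336/400 = 0.8400
FA = 98/200 = 0.4900
z(0.8400) = 0.994, z(0.4900) = -0.025
ln β = −½·[z(H)² − z(FA)²] = −0.5 × (0.988 − 0.001) = -0.4935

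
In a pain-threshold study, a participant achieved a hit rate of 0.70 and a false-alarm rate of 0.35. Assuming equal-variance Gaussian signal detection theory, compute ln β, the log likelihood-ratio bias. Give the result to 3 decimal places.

ln β = -0.063

Φ⁻¹(H) = Φ⁻¹(0.70) = 0.5244
Φ⁻¹(FA) = Φ⁻¹(0.35) = -0.3853
ln β = −½·[z(H)² − z(FA)²] = −0.5 × (0.2750 − 0.1485) = -0.06325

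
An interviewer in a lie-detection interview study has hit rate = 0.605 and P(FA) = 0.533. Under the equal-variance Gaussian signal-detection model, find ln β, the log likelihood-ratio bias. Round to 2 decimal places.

Φ⁻¹(H) = Φ⁻¹(0.605) = 0.266
Φ⁻¹(FA) = Φ⁻¹(0.533) = 0.083
ln β = −½·[z(H)² − z(FA)²] = −0.5 × (0.071 − 0.007) = -0.032

ln β = -0.03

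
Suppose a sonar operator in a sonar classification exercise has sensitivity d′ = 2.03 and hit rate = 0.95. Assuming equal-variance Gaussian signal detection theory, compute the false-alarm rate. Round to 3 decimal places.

false-alarm rate = 0.350

z(hit rate) = z(0.95) = 1.6449
z(FA) = z(H) − d' = 1.6449 − 2.03 = -0.3851
false-alarm rate = Φ(-0.3851) = 0.3501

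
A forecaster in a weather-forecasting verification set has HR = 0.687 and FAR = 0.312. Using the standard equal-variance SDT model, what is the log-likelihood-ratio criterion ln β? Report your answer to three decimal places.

ln β = 0.001

Φ⁻¹(H) = Φ⁻¹(0.687) = 0.4874
Φ⁻¹(FA) = Φ⁻¹(0.312) = -0.4902
ln β = −½·[z(H)² − z(FA)²] = −0.5 × (0.2376 − 0.2403) = 0.00135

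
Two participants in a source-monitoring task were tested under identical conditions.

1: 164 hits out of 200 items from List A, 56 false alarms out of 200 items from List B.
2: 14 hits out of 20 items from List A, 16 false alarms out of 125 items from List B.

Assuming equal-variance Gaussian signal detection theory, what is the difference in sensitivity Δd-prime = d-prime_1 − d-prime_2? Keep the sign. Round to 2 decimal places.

Δd-prime = -0.16

1: z(0.8200) = 0.915, z(0.2800) = -0.583, d' = 1.498
2: z(0.7000) = 0.524, z(0.1280) = -1.136, d' = 1.660
Δd' = d'_1 − d'_2 = 1.498 − 1.660 = -0.162
2 has the higher sensitivity.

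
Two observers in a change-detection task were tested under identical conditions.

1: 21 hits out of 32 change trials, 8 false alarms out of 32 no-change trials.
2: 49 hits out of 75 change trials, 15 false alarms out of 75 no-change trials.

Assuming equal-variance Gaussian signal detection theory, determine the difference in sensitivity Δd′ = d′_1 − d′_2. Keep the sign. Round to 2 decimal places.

1: z(0.6562) = 0.402, z(0.2500) = -0.674, d' = 1.076
2: z(0.6533) = 0.394, z(0.2000) = -0.842, d' = 1.236
Δd' = d'_1 − d'_2 = 1.076 − 1.236 = -0.160
2 has the higher sensitivity.

Δd′ = -0.16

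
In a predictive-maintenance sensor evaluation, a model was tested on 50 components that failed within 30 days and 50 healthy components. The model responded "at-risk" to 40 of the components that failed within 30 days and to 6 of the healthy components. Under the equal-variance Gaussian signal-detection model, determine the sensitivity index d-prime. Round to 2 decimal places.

d-prime = 2.02

H = 40/50 = 0.8000
FA = 6/50 = 0.1200
z(H) = 0.8416
z(FA) = -1.1750
d' = z(H) − z(FA) = 0.8416 − (-1.1750) = 2.0166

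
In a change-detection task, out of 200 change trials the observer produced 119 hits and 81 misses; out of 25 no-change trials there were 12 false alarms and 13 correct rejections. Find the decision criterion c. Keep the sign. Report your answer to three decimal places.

H = 119/200 = 0.5950
FA = 12/25 = 0.4800
z(H) = z(0.5950) = 0.2404
z(FA) = z(0.4800) = -0.0502
c = −½·[z(H) + z(FA)] = −0.5 × (0.2404 + (-0.0502)) = -0.0951
c < 0: the observer has a liberal response bias.

c = -0.095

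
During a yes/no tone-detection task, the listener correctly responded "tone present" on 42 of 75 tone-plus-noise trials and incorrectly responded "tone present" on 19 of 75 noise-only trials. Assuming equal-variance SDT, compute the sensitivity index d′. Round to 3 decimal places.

d′ = 0.815

H = 42/75 = 0.5600
FA = 19/75 = 0.2533
z(H) = 0.1510
z(FA) = -0.6641
d' = z(H) − z(FA) = 0.1510 − (-0.6641) = 0.8151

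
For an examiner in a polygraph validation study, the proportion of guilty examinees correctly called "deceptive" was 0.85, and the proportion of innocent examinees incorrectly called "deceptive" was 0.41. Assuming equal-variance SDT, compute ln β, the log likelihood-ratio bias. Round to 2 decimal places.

z(H) = z(0.85) = 1.036
z(FA) = z(0.41) = -0.228
ln β = −½·[z(H)² − z(FA)²] = −0.5 × (1.073 − 0.052) = -0.5105

ln β = -0.51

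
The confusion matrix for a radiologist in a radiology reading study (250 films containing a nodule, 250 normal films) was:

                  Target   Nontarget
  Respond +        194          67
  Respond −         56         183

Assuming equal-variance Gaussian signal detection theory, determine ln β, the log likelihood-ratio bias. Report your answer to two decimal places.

ln β = -0.10

H = 194/250 = 0.7760
FA = 67/250 = 0.2680
Φ⁻¹(H) = 0.759
Φ⁻¹(FA) = -0.619
ln β = −½·[z(H)² − z(FA)²] = −0.5 × (0.576 − 0.383) = -0.0965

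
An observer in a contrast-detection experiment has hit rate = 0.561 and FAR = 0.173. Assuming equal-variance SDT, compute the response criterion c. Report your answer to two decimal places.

z(H) = z(0.561) = 0.1535
z(FA) = z(0.173) = -0.9424
c = −½·[z(H) + z(FA)] = −0.5 × (0.1535 + (-0.9424)) = 0.39445
c > 0: the observer has a conservative response bias.

c = 0.39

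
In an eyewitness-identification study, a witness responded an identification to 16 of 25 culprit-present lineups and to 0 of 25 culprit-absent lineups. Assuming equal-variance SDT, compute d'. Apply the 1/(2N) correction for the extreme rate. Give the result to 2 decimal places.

The false-alarm rate is 0/25 = 0, so apply the 1/(2N) correction: FA → 1/(2·25) = 0.02000.
z(H) = z(0.64000) = 0.358
z(FA) = z(0.02000) = -2.054
d' = 0.358 − (-2.054) = 2.412

d' = 2.41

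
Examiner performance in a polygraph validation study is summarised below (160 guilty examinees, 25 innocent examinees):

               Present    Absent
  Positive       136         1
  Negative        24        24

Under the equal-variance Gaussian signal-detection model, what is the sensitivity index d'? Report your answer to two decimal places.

H = 136/160 = 0.8500
FA = 1/25 = 0.0400
Φ⁻¹(H) = Φ⁻¹(0.8500) = 1.036
Φ⁻¹(FA) = Φ⁻¹(0.0400) = -1.751
d' = z(H) − z(FA) = 1.036 − (-1.751) = 2.787

d' = 2.79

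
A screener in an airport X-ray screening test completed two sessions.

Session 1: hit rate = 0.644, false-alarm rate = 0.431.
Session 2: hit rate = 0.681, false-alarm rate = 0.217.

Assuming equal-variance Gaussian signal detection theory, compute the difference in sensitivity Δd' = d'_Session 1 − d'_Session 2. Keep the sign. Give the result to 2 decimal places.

Δd' = -0.71

Session 1: z(0.644) = 0.369, z(0.431) = -0.174, d' = 0.543
Session 2: z(0.681) = 0.470, z(0.217) = -0.782, d' = 1.252
Δd' = d'_Session 1 − d'_Session 2 = 0.543 − 1.252 = -0.709
Session 2 has the higher sensitivity.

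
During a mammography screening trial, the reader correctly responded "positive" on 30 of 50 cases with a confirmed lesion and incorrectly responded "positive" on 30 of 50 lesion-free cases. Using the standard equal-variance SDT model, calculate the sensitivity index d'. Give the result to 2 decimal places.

H = 30/50 = 0.6000
FA = 30/50 = 0.6000
Φ⁻¹(H) = Φ⁻¹(0.6000) = 0.2533
Φ⁻¹(FA) = Φ⁻¹(0.6000) = 0.2533
d' = z(H) − z(FA) = 0.2533 − 0.2533 = 0.0000

d' = 0.00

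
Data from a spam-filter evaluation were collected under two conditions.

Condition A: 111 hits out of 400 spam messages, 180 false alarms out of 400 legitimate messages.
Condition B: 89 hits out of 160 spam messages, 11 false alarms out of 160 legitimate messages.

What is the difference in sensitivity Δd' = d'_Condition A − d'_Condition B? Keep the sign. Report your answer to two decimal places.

Δd' = -2.09

Condition A: z(0.2775) = -0.590, z(0.4500) = -0.126, d' = -0.464
Condition B: z(0.5563) = 0.142, z(0.0688) = -1.485, d' = 1.627
Δd' = d'_Condition A − d'_Condition B = -0.464 − 1.627 = -2.091
Condition B has the higher sensitivity.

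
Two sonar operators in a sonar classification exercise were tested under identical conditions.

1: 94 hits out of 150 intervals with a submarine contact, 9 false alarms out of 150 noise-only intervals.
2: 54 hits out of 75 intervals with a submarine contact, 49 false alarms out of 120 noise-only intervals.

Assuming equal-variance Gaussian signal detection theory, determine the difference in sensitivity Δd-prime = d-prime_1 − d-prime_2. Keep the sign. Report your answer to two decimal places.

1: z(0.6267) = 0.323, z(0.0600) = -1.555, d' = 1.878
2: z(0.7200) = 0.583, z(0.4083) = -0.232, d' = 0.815
Δd' = d'_1 − d'_2 = 1.878 − 0.815 = 1.063
1 has the higher sensitivity.

Δd-prime = 1.06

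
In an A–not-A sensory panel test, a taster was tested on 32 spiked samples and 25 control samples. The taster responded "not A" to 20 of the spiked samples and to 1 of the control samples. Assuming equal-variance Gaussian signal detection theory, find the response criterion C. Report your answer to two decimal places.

C = 0.72

H = 20/32 = 0.6250
FA = 1/25 = 0.0400
z(H) = z(0.6250) = 0.319
z(FA) = z(0.0400) = -1.751
c = −½·[z(H) + z(FA)] = −0.5 × (0.319 + (-1.751)) = 0.716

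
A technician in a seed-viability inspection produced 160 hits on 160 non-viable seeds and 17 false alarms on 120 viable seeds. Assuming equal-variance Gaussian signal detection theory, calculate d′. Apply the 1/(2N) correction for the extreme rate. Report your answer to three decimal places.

The hit rate is 160/160 = 1, so apply the 1/(2N) correction: H → 1 − 1/(2·160) = 0.99687.
z(H) = z(0.99687) = 2.7338
z(FA) = z(0.14167) = -1.0728
d' = 2.7338 − (-1.0728) = 3.8066

d′ = 3.807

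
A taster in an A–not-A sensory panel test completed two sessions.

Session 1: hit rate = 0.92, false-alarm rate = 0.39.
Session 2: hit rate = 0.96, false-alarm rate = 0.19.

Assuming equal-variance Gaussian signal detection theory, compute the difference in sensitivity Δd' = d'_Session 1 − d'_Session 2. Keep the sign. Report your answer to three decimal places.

Δd' = -0.944

Session 1: z(0.92) = 1.4051, z(0.39) = -0.2793, d' = 1.6844
Session 2: z(0.96) = 1.7507, z(0.19) = -0.8779, d' = 2.6286
Δd' = d'_Session 1 − d'_Session 2 = 1.6844 − 2.6286 = -0.9442
Session 2 has the higher sensitivity.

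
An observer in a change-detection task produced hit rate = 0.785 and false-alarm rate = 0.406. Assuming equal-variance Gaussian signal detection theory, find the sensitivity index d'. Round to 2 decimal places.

z(H) = z(0.785) = 0.7892
z(FA) = z(0.406) = -0.2378
d' = z(H) − z(FA) = 0.7892 − (-0.2378) = 1.0270

d' = 1.03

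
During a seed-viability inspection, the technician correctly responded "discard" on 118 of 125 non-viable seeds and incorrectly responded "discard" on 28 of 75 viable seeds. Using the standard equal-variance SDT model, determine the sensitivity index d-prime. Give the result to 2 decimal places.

H = 118/125 = 0.9440
FA = 28/75 = 0.3733
z(0.9440) = 1.5893, z(0.3733) = -0.3231
d' = z(H) − z(FA) = 1.5893 − (-0.3231) = 1.9124

d-prime = 1.91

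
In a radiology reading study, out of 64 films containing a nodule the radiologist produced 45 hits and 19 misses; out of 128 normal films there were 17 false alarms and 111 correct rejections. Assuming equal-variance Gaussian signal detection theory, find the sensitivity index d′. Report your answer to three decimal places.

H = 45/64 = 0.7031
FA = 17/128 = 0.1328
z(0.7031) = 0.5333, z(0.1328) = -1.1133
d' = z(H) − z(FA) = 0.5333 − (-1.1133) = 1.6466

d′ = 1.647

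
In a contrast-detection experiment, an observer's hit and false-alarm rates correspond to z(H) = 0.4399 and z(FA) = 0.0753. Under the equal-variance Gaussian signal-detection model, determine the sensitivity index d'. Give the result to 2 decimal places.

d' = z(H) − z(FA) = 0.4399 − 0.0753 = 0.3646

d' = 0.36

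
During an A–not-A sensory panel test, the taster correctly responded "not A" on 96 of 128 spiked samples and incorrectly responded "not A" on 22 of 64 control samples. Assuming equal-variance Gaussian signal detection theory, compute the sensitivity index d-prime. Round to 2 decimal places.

H = 96/128 = 0.7500
FA = 22/64 = 0.3438
z(H) = 0.6745
z(FA) = -0.4021
d' = z(H) − z(FA) = 0.6745 − (-0.4021) = 1.0766

d-prime = 1.08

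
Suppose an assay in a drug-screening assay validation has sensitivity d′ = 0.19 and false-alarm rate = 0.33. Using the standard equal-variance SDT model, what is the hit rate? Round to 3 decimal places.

hit rate = 0.401

z(false-alarm rate) = z(0.33) = -0.4399
z(H) = z(FA) + d' = -0.4399 + 0.19 = -0.2499
hit rate = Φ(-0.2499) = 0.4013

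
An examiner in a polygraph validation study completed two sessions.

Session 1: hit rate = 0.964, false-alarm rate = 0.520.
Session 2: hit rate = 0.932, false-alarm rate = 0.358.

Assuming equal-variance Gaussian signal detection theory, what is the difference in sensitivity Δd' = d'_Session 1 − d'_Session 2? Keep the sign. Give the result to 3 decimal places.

Δd' = -0.106

Session 1: z(0.964) = 1.7991, z(0.520) = 0.0502, d' = 1.7489
Session 2: z(0.932) = 1.4909, z(0.358) = -0.3638, d' = 1.8547
Δd' = d'_Session 1 − d'_Session 2 = 1.7489 − 1.8547 = -0.1058
Session 2 has the higher sensitivity.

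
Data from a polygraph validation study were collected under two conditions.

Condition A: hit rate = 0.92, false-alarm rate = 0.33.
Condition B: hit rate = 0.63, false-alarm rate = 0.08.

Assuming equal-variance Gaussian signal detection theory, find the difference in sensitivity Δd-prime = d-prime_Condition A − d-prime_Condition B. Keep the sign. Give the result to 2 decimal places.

Condition A: z(0.92) = 1.405, z(0.33) = -0.440, d' = 1.845
Condition B: z(0.63) = 0.332, z(0.08) = -1.405, d' = 1.737
Δd' = d'_Condition A − d'_Condition B = 1.845 − 1.737 = 0.108
Condition A has the higher sensitivity.

Δd-prime = 0.11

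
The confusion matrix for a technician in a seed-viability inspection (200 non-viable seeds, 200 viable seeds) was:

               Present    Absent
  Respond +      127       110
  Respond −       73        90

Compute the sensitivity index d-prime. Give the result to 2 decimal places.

H = 127/200 = 0.6350
FA = 110/200 = 0.5500
Φ⁻¹(H) = Φ⁻¹(0.6350) = 0.345
Φ⁻¹(FA) = Φ⁻¹(0.5500) = 0.126
d' = z(H) − z(FA) = 0.345 − 0.126 = 0.219

d-prime = 0.22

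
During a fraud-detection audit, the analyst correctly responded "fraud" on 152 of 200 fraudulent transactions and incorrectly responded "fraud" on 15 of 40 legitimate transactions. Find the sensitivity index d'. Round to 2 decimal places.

H = 152/200 = 0.7600
FA = 15/40 = 0.3750
Φ⁻¹(H) = Φ⁻¹(0.7600) = 0.7063
Φ⁻¹(FA) = Φ⁻¹(0.3750) = -0.3186
d' = z(H) − z(FA) = 0.7063 − (-0.3186) = 1.0249

d' = 1.02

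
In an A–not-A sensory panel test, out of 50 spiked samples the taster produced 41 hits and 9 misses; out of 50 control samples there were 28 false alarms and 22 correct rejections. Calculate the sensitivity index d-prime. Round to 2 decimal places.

H = 41/50 = 0.8200
FA = 28/50 = 0.5600
z(0.8200) = 0.9154, z(0.5600) = 0.1510
d' = z(H) − z(FA) = 0.9154 − 0.1510 = 0.7644

d-prime = 0.76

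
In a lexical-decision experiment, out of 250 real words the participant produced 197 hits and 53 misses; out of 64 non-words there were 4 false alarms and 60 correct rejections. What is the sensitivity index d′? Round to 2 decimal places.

H = 197/250 = 0.7880
FA = 4/64 = 0.0625
z(H) = z(0.7880) = 0.7995
z(FA) = z(0.0625) = -1.5341
d' = z(H) − z(FA) = 0.7995 − (-1.5341) = 2.3336

d′ = 2.33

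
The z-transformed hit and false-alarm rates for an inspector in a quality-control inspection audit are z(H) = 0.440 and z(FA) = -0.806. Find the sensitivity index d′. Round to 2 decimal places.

d′ = 1.25

d' = z(H) − z(FA) = 0.440 − (-0.806) = 1.246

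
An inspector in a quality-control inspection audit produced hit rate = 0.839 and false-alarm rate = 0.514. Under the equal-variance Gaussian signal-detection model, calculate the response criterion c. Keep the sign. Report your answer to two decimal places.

c = -0.51

z(0.839) = 0.990, z(0.514) = 0.035
c = −½·[z(H) + z(FA)] = −0.5 × (0.990 + 0.035) = -0.5125
c < 0: the inspector has a liberal response bias.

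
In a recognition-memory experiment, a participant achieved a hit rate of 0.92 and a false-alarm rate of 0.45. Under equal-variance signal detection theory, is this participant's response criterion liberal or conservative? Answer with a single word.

z(H) = 1.405, z(FA) = -0.126
c = −½·(z(H) + z(FA)) = -0.6395
c < 0 → liberal criterion (biased toward responding “yes”).

liberal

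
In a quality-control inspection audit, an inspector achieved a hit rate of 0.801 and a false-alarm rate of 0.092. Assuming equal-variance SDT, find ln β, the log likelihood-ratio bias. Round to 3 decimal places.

ln β = 0.525

z(0.801) = 0.8452, z(0.092) = -1.3285
ln β = −½·[z(H)² − z(FA)²] = −0.5 × (0.7144 − 1.7649) = 0.52525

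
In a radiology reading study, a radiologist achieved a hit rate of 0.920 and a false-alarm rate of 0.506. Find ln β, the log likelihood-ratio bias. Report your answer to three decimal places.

ln β = -0.987

z(H) = 1.4051
z(FA) = 0.0150
ln β = −½·[z(H)² − z(FA)²] = −0.5 × (1.9743 − 0.0002) = -0.98705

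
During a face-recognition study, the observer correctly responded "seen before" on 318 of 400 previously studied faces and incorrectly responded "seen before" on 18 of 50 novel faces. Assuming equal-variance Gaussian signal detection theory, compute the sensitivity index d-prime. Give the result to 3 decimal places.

d-prime = 1.182

H = 318/400 = 0.7950
FA = 18/50 = 0.3600
Φ⁻¹(H) = 0.8239
Φ⁻¹(FA) = -0.3585
d' = z(H) − z(FA) = 0.8239 − (-0.3585) = 1.1824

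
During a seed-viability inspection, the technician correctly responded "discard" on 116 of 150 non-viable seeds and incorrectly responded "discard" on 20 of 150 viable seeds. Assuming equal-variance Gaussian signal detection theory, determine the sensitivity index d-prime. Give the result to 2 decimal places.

H = 116/150 = 0.7733
FA = 20/150 = 0.1333
Φ⁻¹(0.7733) = 0.750, Φ⁻¹(0.1333) = -1.111
d' = z(H) − z(FA) = 0.750 − (-1.111) = 1.861

d-prime = 1.86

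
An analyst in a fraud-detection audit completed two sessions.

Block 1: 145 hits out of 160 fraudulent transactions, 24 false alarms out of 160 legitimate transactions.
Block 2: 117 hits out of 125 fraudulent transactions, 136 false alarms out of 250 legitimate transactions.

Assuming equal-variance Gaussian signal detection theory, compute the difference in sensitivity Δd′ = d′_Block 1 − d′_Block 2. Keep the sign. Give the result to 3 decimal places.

Δd′ = 0.943

Block 1: z(0.9062) = 1.3177, z(0.1500) = -1.0364, d' = 2.3541
Block 2: z(0.9360) = 1.5220, z(0.5440) = 0.1105, d' = 1.4115
Δd' = d'_Block 1 − d'_Block 2 = 2.3541 − 1.4115 = 0.9426
Block 1 has the higher sensitivity.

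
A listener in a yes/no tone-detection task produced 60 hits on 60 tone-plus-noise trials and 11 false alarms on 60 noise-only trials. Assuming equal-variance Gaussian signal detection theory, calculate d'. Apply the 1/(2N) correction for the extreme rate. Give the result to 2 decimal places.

The hit rate is 60/60 = 1, so apply the 1/(2N) correction: H → 1 − 1/(2·60) = 0.99167.
z(H) = z(0.99167) = 2.394
z(FA) = z(0.18333) = -0.903
d' = 2.394 − (-0.903) = 3.297

d' = 3.30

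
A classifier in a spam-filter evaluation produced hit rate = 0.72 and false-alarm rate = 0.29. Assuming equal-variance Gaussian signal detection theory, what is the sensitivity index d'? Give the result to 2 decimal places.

z(H) = z(0.72) = 0.5828
z(FA) = z(0.29) = -0.5534
d' = z(H) − z(FA) = 0.5828 − (-0.5534) = 1.1362

d' = 1.14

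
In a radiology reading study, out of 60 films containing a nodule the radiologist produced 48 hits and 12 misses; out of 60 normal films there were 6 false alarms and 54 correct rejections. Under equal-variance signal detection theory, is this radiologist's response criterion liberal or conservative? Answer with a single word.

z(H) = 0.842, z(FA) = -1.282
c = −½·(z(H) + z(FA)) = 0.220
c > 0 → conservative criterion (biased toward responding “no”).

conservative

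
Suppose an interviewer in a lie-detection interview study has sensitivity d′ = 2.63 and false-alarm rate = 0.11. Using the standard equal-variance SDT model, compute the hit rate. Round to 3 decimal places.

z(false-alarm rate) = z(0.11) = -1.2265
z(H) = z(FA) + d' = -1.2265 + 2.63 = 1.4035
hit rate = Φ(1.4035) = 0.9198

hit rate = 0.920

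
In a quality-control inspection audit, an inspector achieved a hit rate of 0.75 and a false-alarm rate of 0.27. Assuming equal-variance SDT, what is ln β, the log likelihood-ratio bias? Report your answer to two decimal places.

z(0.75) = 0.674, z(0.27) = -0.613
ln β = −½·[z(H)² − z(FA)²] = −0.5 × (0.454 − 0.376) = -0.039

ln β = -0.04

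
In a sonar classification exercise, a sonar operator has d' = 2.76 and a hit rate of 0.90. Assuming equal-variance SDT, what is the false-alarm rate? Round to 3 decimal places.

z(hit rate) = z(0.90) = 1.2816
z(FA) = z(H) − d' = 1.2816 − 2.76 = -1.4784
false-alarm rate = Φ(-1.4784) = 0.0697

false-alarm rate = 0.070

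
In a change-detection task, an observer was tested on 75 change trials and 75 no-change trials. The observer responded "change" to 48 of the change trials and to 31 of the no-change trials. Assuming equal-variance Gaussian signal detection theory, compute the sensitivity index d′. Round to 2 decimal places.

H = 48/75 = 0.6400
FA = 31/75 = 0.4133
z(H) = z(0.6400) = 0.3585
z(FA) = z(0.4133) = -0.2191
d' = z(H) − z(FA) = 0.3585 − (-0.2191) = 0.5776

d′ = 0.58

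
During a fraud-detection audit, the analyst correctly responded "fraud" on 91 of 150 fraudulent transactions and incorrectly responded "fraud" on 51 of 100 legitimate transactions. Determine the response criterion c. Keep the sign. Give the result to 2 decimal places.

H = 91/150 = 0.6067
FA = 51/100 = 0.5100
z(H) = 0.2707
z(FA) = 0.0251
c = −½·[z(H) + z(FA)] = −0.5 × (0.2707 + 0.0251) = -0.1479
c < 0: the analyst has a liberal response bias.

c = -0.15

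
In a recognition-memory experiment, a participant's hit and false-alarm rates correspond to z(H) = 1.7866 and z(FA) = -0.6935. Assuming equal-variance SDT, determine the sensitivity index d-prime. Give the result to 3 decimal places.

d-prime = 2.480

d' = z(H) − z(FA) = 1.7866 − (-0.6935) = 2.4801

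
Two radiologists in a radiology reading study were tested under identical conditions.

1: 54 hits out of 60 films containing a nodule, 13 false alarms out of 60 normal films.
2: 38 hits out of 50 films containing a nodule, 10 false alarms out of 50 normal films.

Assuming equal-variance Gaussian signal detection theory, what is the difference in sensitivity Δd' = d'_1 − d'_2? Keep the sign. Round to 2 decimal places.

1: z(0.9000) = 1.282, z(0.2167) = -0.783, d' = 2.065
2: z(0.7600) = 0.706, z(0.2000) = -0.842, d' = 1.548
Δd' = d'_1 − d'_2 = 2.065 − 1.548 = 0.517
1 has the higher sensitivity.

Δd' = 0.52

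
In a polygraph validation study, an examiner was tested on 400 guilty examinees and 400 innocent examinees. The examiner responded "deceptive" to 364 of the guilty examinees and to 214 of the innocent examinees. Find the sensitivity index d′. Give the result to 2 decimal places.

H = 364/400 = 0.9100
FA = 214/400 = 0.5350
z(0.9100) = 1.3408, z(0.5350) = 0.0878
d' = z(H) − z(FA) = 1.3408 − 0.0878 = 1.2530

d′ = 1.25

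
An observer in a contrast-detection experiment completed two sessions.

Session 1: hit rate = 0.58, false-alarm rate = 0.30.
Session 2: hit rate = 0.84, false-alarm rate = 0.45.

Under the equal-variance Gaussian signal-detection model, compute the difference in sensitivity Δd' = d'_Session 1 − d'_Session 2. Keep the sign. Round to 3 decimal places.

Session 1: z(0.58) = 0.2019, z(0.30) = -0.5244, d' = 0.7263
Session 2: z(0.84) = 0.9945, z(0.45) = -0.1257, d' = 1.1202
Δd' = d'_Session 1 − d'_Session 2 = 0.7263 − 1.1202 = -0.3939
Session 2 has the higher sensitivity.

Δd' = -0.394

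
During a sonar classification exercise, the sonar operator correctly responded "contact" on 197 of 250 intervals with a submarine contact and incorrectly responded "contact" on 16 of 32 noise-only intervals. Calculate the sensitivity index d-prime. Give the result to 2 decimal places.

d-prime = 0.80

H = 197/250 = 0.7880
FA = 16/32 = 0.5000
z(H) = 0.7995
z(FA) = 0.0000
d' = z(H) − z(FA) = 0.7995 − 0.0000 = 0.7995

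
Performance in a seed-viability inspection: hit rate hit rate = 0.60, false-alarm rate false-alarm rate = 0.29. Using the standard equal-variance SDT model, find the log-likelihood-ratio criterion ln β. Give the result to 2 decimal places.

ln β = 0.12

z(H) = z(0.60) = 0.253
z(FA) = z(0.29) = -0.553
ln β = −½·[z(H)² − z(FA)²] = −0.5 × (0.064 − 0.306) = 0.121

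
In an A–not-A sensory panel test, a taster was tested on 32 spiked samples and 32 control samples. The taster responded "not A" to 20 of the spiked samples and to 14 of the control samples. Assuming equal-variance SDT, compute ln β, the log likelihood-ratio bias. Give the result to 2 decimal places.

H = 20/32 = 0.6250
FA = 14/32 = 0.4375
z(H) = z(0.6250) = 0.319
z(FA) = z(0.4375) = -0.157
ln β = −½·[z(H)² − z(FA)²] = −0.5 × (0.102 − 0.025) = -0.0385

ln β = -0.04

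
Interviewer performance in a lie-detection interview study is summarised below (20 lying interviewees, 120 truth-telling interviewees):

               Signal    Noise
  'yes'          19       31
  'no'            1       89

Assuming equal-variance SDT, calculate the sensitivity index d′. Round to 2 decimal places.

H = 19/20 = 0.9500
FA = 31/120 = 0.2583
Φ⁻¹(H) = Φ⁻¹(0.9500) = 1.645
Φ⁻¹(FA) = Φ⁻¹(0.2583) = -0.649
d' = z(H) − z(FA) = 1.645 − (-0.649) = 2.294

d′ = 2.29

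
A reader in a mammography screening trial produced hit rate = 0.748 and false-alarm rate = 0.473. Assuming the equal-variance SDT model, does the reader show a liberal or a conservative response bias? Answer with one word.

liberal

z(H) = 0.668, z(FA) = -0.068
c = −½·(z(H) + z(FA)) = -0.300
c < 0 → liberal criterion (biased toward responding “yes”).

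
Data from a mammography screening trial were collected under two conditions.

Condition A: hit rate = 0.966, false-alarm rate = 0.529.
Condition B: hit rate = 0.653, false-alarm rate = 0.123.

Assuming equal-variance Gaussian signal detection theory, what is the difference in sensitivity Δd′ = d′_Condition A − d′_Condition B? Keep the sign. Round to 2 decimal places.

Condition A: z(0.966) = 1.825, z(0.529) = 0.073, d' = 1.752
Condition B: z(0.653) = 0.393, z(0.123) = -1.160, d' = 1.553
Δd' = d'_Condition A − d'_Condition B = 1.752 − 1.553 = 0.199
Condition A has the higher sensitivity.

Δd′ = 0.20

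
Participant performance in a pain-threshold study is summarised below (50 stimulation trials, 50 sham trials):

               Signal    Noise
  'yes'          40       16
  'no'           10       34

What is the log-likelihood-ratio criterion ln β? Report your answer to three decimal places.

H = 40/50 = 0.8000
FA = 16/50 = 0.3200
Φ⁻¹(H) = Φ⁻¹(0.8000) = 0.8416
Φ⁻¹(FA) = Φ⁻¹(0.3200) = -0.4677
ln β = −½·[z(H)² − z(FA)²] = −0.5 × (0.7083 − 0.2187) = -0.2448

ln β = -0.245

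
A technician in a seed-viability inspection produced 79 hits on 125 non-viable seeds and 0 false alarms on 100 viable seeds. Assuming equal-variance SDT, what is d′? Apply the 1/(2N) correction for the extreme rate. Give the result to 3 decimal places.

d′ = 2.913

The false-alarm rate is 0/100 = 0, so apply the 1/(2N) correction: FA → 1/(2·100) = 0.00500.
z(H) = z(0.63200) = 0.3372
z(FA) = z(0.00500) = -2.5758
d' = 0.3372 − (-2.5758) = 2.9130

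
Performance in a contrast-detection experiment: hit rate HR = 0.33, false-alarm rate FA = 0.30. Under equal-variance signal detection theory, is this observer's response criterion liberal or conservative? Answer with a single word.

z(H) = -0.440, z(FA) = -0.524
c = −½·(z(H) + z(FA)) = 0.482
c > 0 → conservative criterion (biased toward responding “no”).

conservative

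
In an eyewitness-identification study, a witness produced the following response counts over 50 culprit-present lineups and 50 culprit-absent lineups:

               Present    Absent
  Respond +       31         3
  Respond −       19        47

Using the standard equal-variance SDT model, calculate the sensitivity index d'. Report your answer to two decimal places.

d' = 1.86

H = 31/50 = 0.6200
FA = 3/50 = 0.0600
z(H) = z(0.6200) = 0.305
z(FA) = z(0.0600) = -1.555
d' = z(H) − z(FA) = 0.305 − (-1.555) = 1.860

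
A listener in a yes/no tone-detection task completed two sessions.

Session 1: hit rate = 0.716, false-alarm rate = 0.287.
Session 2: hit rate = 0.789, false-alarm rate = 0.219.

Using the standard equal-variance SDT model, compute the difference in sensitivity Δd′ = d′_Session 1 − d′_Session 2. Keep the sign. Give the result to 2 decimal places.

Δd′ = -0.45

Session 1: z(0.716) = 0.571, z(0.287) = -0.562, d' = 1.133
Session 2: z(0.789) = 0.803, z(0.219) = -0.776, d' = 1.579
Δd' = d'_Session 1 − d'_Session 2 = 1.133 − 1.579 = -0.446
Session 2 has the higher sensitivity.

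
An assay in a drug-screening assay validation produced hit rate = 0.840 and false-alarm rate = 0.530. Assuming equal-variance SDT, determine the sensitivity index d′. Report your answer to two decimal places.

Φ⁻¹(0.840) = 0.994, Φ⁻¹(0.530) = 0.075
d' = z(H) − z(FA) = 0.994 − 0.075 = 0.919

d′ = 0.92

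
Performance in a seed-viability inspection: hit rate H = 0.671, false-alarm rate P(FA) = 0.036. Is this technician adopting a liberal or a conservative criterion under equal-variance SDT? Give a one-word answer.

z(H) = 0.443, z(FA) = -1.799
c = −½·(z(H) + z(FA)) = 0.678
c > 0 → conservative criterion (biased toward responding “no”).

conservative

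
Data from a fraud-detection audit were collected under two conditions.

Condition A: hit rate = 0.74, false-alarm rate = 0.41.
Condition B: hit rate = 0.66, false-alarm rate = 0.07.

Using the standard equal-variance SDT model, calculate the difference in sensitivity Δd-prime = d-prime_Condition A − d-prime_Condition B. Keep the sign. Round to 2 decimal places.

Condition A: z(0.74) = 0.643, z(0.41) = -0.228, d' = 0.871
Condition B: z(0.66) = 0.412, z(0.07) = -1.476, d' = 1.888
Δd' = d'_Condition A − d'_Condition B = 0.871 − 1.888 = -1.017
Condition B has the higher sensitivity.

Δd-prime = -1.02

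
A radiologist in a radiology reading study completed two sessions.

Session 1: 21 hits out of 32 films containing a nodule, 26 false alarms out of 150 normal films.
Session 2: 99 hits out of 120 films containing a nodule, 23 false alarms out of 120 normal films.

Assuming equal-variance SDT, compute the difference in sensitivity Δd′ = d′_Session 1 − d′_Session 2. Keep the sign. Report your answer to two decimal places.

Session 1: z(0.6562) = 0.402, z(0.1733) = -0.941, d' = 1.343
Session 2: z(0.8250) = 0.935, z(0.1917) = -0.872, d' = 1.807
Δd' = d'_Session 1 − d'_Session 2 = 1.343 − 1.807 = -0.464
Session 2 has the higher sensitivity.

Δd′ = -0.46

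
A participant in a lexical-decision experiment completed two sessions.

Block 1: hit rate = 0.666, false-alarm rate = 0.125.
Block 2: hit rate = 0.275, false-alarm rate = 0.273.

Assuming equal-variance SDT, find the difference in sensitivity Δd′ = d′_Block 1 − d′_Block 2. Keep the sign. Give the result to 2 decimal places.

Δd′ = 1.57

Block 1: z(0.666) = 0.429, z(0.125) = -1.150, d' = 1.579
Block 2: z(0.275) = -0.598, z(0.273) = -0.604, d' = 0.006
Δd' = d'_Block 1 − d'_Block 2 = 1.579 − 0.006 = 1.573
Block 1 has the higher sensitivity.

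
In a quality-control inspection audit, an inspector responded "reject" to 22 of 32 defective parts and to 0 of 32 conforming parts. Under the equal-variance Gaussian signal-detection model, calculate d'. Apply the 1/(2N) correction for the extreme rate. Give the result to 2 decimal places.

d' = 2.64

The false-alarm rate is 0/32 = 0, so apply the 1/(2N) correction: FA → 1/(2·32) = 0.01562.
z(H) = z(0.68750) = 0.489
z(FA) = z(0.01562) = -2.154
d' = 0.489 − (-2.154) = 2.643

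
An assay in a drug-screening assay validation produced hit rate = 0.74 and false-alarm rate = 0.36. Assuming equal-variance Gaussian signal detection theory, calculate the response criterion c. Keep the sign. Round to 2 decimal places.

z(H) = 0.643
z(FA) = -0.358
c = −½·[z(H) + z(FA)] = −0.5 × (0.643 + (-0.358)) = -0.1425
c < 0: the assay has a liberal response bias.

c = -0.14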